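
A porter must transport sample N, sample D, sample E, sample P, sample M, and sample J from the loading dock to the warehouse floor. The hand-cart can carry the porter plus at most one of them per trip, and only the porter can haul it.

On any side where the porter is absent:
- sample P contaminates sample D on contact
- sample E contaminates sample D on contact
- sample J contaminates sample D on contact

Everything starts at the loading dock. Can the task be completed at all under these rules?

No

Following every safe sequence of crossings from the start, the most of the 6 that can be at the warehouse floor as the hand-cart arrives there on crossings 1, 3, 5, 7 is 1, 2, 3, 4 respectively; the best ever achieved is 4 of 6.
From crossing 9 on, no configuration arises that was not already reachable earlier: only 36 distinct safe configurations (who is on which side, and where the hand-cart is) can ever be reached, none of them has everyone across, and every continuation just revisits them. So no valid plan exists.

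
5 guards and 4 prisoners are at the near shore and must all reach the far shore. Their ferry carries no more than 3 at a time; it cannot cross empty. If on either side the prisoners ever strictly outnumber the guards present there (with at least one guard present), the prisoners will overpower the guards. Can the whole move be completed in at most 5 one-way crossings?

Counting alone: each trip to the far shore takes at most 3 across and each return brings at least 1 back, so after t trips out (and t−1 returns) at most 3t − (t−1) of the 9 are across; that first reaches 9 at t = 4, so at least 7 crossings are needed.
Since 5 < 7, 5 crossings cannot be enough. (The shortest complete plan in fact takes 7:)
1. 3 prisoners → the far shore.  (the near shore: 5G 1P; the far shore: 0G 3P)
2. 1 prisoner ← the near shore.  (the near shore: 5G 2P; the far shore: 0G 2P)
3. 3 guards → the far shore.  (the near shore: 2G 2P; the far shore: 3G 2P)
4. 1 guard ← the near shore.  (the near shore: 3G 2P; the far shore: 2G 2P)
5. 2 guards and 1 prisoner → the far shore.  (the near shore: 1G 1P; the far shore: 4G 3P)
6. 1 guard ← the near shore.  (the near shore: 2G 1P; the far shore: 3G 3P)
7. 2 guards and 1 prisoner → the far shore.  (the near shore: 0G 0P; the far shore: 5G 4P)

No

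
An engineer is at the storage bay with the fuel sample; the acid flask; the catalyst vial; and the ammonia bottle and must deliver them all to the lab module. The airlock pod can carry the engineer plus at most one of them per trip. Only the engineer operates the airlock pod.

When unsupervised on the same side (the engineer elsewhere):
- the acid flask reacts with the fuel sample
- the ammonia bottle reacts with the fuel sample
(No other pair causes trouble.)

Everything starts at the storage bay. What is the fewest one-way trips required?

9

Counting alone: the engineer can take at most 1 across per trip to the lab module, so moving all 4 needs at least 4 loaded trips out, with a return between consecutive ones — at least 7 crossings.
The safety rule pushes this higher. Following every safe sequence of crossings, the most of the 4 that can be at the lab module as the airlock pod arrives there on crossing 7 is 3 — never all 4.
So no plan with fewer than 9 crossings exists, and this one achieves 9:
1. Engineer goes to the lab module with the fuel sample.
2. Engineer goes back to the storage bay alone.
3. Engineer goes to the lab module with the acid flask.
4. Engineer goes back to the storage bay with the fuel sample.
5. Engineer goes to the lab module with the ammonia bottle.
6. Engineer goes back to the storage bay alone.
7. Engineer goes to the lab module with the catalyst vial.
8. Engineer goes back to the storage bay alone.
9. Engineer goes to the lab module with the fuel sample.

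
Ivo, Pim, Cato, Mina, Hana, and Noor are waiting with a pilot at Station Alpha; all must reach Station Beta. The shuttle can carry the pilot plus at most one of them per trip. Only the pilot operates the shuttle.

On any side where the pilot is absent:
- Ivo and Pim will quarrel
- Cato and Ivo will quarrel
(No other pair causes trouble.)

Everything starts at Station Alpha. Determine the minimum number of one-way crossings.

Counting alone: the pilot can take at most 1 across per trip to Station Beta, so moving all 6 needs at least 6 loaded trips out, with a return between consecutive ones — at least 11 crossings.
The safety rule pushes this higher. Following every safe sequence of crossings, the most of the 6 that can be at Station Beta as the shuttle arrives there on crossing 11 is 5 — never all 6.
So no plan with fewer than 13 crossings exists, and this one achieves 13:
1. Pilot goes to Station Beta with Ivo.  [Station Alpha: Cato, Hana, Mina, Noor, Pim | Station Beta: Ivo]
2. Pilot goes back to Station Alpha alone.  [Station Alpha: Cato, Hana, Mina, Noor, Pim | Station Beta: Ivo]
3. Pilot goes to Station Beta with Pim.  [Station Alpha: Cato, Hana, Mina, Noor | Station Beta: Ivo, Pim]
4. Pilot goes back to Station Alpha with Ivo.  [Station Alpha: Cato, Hana, Ivo, Mina, Noor | Station Beta: Pim]
5. Pilot goes to Station Beta with Cato.  [Station Alpha: Hana, Ivo, Mina, Noor | Station Beta: Cato, Pim]
6. Pilot goes back to Station Alpha alone.  [Station Alpha: Hana, Ivo, Mina, Noor | Station Beta: Cato, Pim]
7. Pilot goes to Station Beta with Mina.  [Station Alpha: Hana, Ivo, Noor | Station Beta: Cato, Mina, Pim]
8. Pilot goes back to Station Alpha alone.  [Station Alpha: Hana, Ivo, Noor | Station Beta: Cato, Mina, Pim]
9. Pilot goes to Station Beta with Hana.  [Station Alpha: Ivo, Noor | Station Beta: Cato, Hana, Mina, Pim]
10. Pilot goes back to Station Alpha alone.  [Station Alpha: Ivo, Noor | Station Beta: Cato, Hana, Mina, Pim]
11. Pilot goes to Station Beta with Noor.  [Station Alpha: Ivo | Station Beta: Cato, Hana, Mina, Noor, Pim]
12. Pilot goes back to Station Alpha alone.  [Station Alpha: Ivo | Station Beta: Cato, Hana, Mina, Noor, Pim]
13. Pilot goes to Station Beta with Ivo.  [Station Alpha: — | Station Beta: Cato, Hana, Ivo, Mina, Noor, Pim]

13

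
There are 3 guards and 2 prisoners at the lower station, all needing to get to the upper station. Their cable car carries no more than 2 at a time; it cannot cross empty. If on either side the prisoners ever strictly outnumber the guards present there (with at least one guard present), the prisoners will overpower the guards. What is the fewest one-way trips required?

7

Counting alone: each trip to the upper station takes at most 2 across and each return brings at least 1 back, so after t trips out (and t−1 returns) at most 2t − (t−1) of the 5 are across; that first reaches 5 at t = 4, so at least 7 crossings are needed.
The plan below uses exactly 7 crossings, so it is optimal:
1. 2 prisoners → the upper station.  (the lower station: 3G 0P; the upper station: 0G 2P)
2. 1 prisoner ← the lower station.  (the lower station: 3G 1P; the upper station: 0G 1P)
3. 2 guards → the upper station.  (the lower station: 1G 1P; the upper station: 2G 1P)
4. 1 guard ← the lower station.  (the lower station: 2G 1P; the upper station: 1G 1P)
5. 1 guard and 1 prisoner → the upper station.  (the lower station: 1G 0P; the upper station: 2G 2P)
6. 1 prisoner ← the lower station.  (the lower station: 1G 1P; the upper station: 2G 1P)
7. 1 guard and 1 prisoner → the upper station.  (the lower station: 0G 0P; the upper station: 3G 2P)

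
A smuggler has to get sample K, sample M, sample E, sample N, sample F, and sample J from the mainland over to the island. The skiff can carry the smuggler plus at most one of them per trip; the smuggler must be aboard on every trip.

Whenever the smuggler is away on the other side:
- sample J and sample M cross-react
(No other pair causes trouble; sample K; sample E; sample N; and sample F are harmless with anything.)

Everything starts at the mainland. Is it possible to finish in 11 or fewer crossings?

Yes

Yes — this plan uses 11 crossings (≤ 11):
1. Smuggler goes to the island with sample M.
2. Smuggler goes back to the mainland alone.
3. Smuggler goes to the island with sample K.
4. Smuggler goes back to the mainland alone.
5. Smuggler goes to the island with sample E.
6. Smuggler goes back to the mainland alone.
7. Smuggler goes to the island with sample N.
8. Smuggler goes back to the mainland alone.
9. Smuggler goes to the island with sample F.
10. Smuggler goes back to the mainland alone.
11. Smuggler goes to the island with sample J.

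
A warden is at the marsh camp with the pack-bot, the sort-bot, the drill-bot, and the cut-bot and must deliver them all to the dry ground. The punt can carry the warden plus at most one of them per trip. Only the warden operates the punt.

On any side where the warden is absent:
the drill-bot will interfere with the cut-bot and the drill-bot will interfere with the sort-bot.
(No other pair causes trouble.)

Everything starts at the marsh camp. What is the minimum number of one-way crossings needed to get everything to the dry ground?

Counting alone: the warden can take at most 1 across per trip to the dry ground, so moving all 4 needs at least 4 loaded trips out, with a return between consecutive ones — at least 7 crossings.
The safety rule pushes this higher. Following every safe sequence of crossings, the most of the 4 that can be at the dry ground as the punt arrives there on crossing 7 is 3 — never all 4.
So no plan with fewer than 9 crossings exists, and this one achieves 9:
1. Warden goes to the dry ground with the drill-bot.  [the marsh camp: the cut-bot, the pack-bot, the sort-bot | the dry ground: the drill-bot]
2. Warden goes back to the marsh camp alone.  [the marsh camp: the cut-bot, the pack-bot, the sort-bot | the dry ground: the drill-bot]
3. Warden goes to the dry ground with the pack-bot.  [the marsh camp: the cut-bot, the sort-bot | the dry ground: the drill-bot, the pack-bot]
4. Warden goes back to the marsh camp alone.  [the marsh camp: the cut-bot, the sort-bot | the dry ground: the drill-bot, the pack-bot]
5. Warden goes to the dry ground with the sort-bot.  [the marsh camp: the cut-bot | the dry ground: the drill-bot, the pack-bot, the sort-bot]
6. Warden goes back to the marsh camp with the drill-bot.  [the marsh camp: the cut-bot, the drill-bot | the dry ground: the pack-bot, the sort-bot]
7. Warden goes to the dry ground with the cut-bot.  [the marsh camp: the drill-bot | the dry ground: the cut-bot, the pack-bot, the sort-bot]
8. Warden goes back to the marsh camp alone.  [the marsh camp: the drill-bot | the dry ground: the cut-bot, the pack-bot, the sort-bot]
9. Warden goes to the dry ground with the drill-bot.  [the marsh camp: — | the dry ground: the cut-bot, the drill-bot, the pack-bot, the sort-bot]

9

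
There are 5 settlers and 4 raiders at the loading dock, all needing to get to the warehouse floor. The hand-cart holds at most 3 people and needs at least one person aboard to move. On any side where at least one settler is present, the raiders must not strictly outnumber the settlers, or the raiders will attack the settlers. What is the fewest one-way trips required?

Counting alone: each trip to the warehouse floor takes at most 3 across and each return brings at least 1 back, so after t trips out (and t−1 returns) at most 3t − (t−1) of the 9 are across; that first reaches 9 at t = 4, so at least 7 crossings are needed.
The plan below uses exactly 7 crossings, so it is optimal:
1. 3 raiders → the warehouse floor.  (the loading dock: 5S 1R; the warehouse floor: 0S 3R)
2. 1 raider ← the loading dock.  (the loading dock: 5S 2R; the warehouse floor: 0S 2R)
3. 3 settlers → the warehouse floor.  (the loading dock: 2S 2R; the warehouse floor: 3S 2R)
4. 1 settler ← the loading dock.  (the loading dock: 3S 2R; the warehouse floor: 2S 2R)
5. 2 settlers and 1 raider → the warehouse floor.  (the loading dock: 1S 1R; the warehouse floor: 4S 3R)
6. 1 settler ← the loading dock.  (the loading dock: 2S 1R; the warehouse floor: 3S 3R)
7. 2 settlers and 1 raider → the warehouse floor.  (the loading dock: 0S 0R; the warehouse floor: 5S 4R)

7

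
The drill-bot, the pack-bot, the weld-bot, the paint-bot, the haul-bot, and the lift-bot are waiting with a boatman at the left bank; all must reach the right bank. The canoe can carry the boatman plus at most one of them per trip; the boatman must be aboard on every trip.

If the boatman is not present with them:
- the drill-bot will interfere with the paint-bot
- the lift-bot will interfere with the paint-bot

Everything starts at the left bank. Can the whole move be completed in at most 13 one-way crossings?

Yes

Yes — this plan uses 13 crossings (≤ 13):
1. Boatman goes to the right bank with the paint-bot.  [the left bank: the drill-bot, the haul-bot, the lift-bot, the pack-bot, the weld-bot | the right bank: the paint-bot]
2. Boatman goes back to the left bank alone.  [the left bank: the drill-bot, the haul-bot, the lift-bot, the pack-bot, the weld-bot | the right bank: the paint-bot]
3. Boatman goes to the right bank with the drill-bot.  [the left bank: the haul-bot, the lift-bot, the pack-bot, the weld-bot | the right bank: the drill-bot, the paint-bot]
4. Boatman goes back to the left bank with the paint-bot.  [the left bank: the haul-bot, the lift-bot, the pack-bot, the paint-bot, the weld-bot | the right bank: the drill-bot]
5. Boatman goes to the right bank with the lift-bot.  [the left bank: the haul-bot, the pack-bot, the paint-bot, the weld-bot | the right bank: the drill-bot, the lift-bot]
6. Boatman goes back to the left bank alone.  [the left bank: the haul-bot, the pack-bot, the paint-bot, the weld-bot | the right bank: the drill-bot, the lift-bot]
7. Boatman goes to the right bank with the pack-bot.  [the left bank: the haul-bot, the paint-bot, the weld-bot | the right bank: the drill-bot, the lift-bot, the pack-bot]
8. Boatman goes back to the left bank alone.  [the left bank: the haul-bot, the paint-bot, the weld-bot | the right bank: the drill-bot, the lift-bot, the pack-bot]
9. Boatman goes to the right bank with the weld-bot.  [the left bank: the haul-bot, the paint-bot | the right bank: the drill-bot, the lift-bot, the pack-bot, the weld-bot]
10. Boatman goes back to the left bank alone.  [the left bank: the haul-bot, the paint-bot | the right bank: the drill-bot, the lift-bot, the pack-bot, the weld-bot]
11. Boatman goes to the right bank with the haul-bot.  [the left bank: the paint-bot | the right bank: the drill-bot, the haul-bot, the lift-bot, the pack-bot, the weld-bot]
12. Boatman goes back to the left bank alone.  [the left bank: the paint-bot | the right bank: the drill-bot, the haul-bot, the lift-bot, the pack-bot, the weld-bot]
13. Boatman goes to the right bank with the paint-bot.  [the left bank: — | the right bank: the drill-bot, the haul-bot, the lift-bot, the pack-bot, the paint-bot, the weld-bot]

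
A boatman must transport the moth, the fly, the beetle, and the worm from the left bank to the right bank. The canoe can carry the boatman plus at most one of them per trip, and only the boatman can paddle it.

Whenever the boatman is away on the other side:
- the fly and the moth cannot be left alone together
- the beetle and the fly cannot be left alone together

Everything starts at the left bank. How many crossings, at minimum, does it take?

9

Counting alone: the boatman can take at most 1 across per trip to the right bank, so moving all 4 needs at least 4 loaded trips out, with a return between consecutive ones — at least 7 crossings.
The safety rule pushes this higher. Following every safe sequence of crossings, the most of the 4 that can be at the right bank as the canoe arrives there on crossing 7 is 3 — never all 4.
So no plan with fewer than 9 crossings exists, and this one achieves 9:
1. Boatman goes to the right bank with the fly.  [the left bank: the beetle, the moth, the worm | the right bank: the fly]
2. Boatman goes back to the left bank alone.  [the left bank: the beetle, the moth, the worm | the right bank: the fly]
3. Boatman goes to the right bank with the moth.  [the left bank: the beetle, the worm | the right bank: the fly, the moth]
4. Boatman goes back to the left bank with the fly.  [the left bank: the beetle, the fly, the worm | the right bank: the moth]
5. Boatman goes to the right bank with the beetle.  [the left bank: the fly, the worm | the right bank: the beetle, the moth]
6. Boatman goes back to the left bank alone.  [the left bank: the fly, the worm | the right bank: the beetle, the moth]
7. Boatman goes to the right bank with the worm.  [the left bank: the fly | the right bank: the beetle, the moth, the worm]
8. Boatman goes back to the left bank alone.  [the left bank: the fly | the right bank: the beetle, the moth, the worm]
9. Boatman goes to the right bank with the fly.  [the left bank: — | the right bank: the beetle, the fly, the moth, the worm]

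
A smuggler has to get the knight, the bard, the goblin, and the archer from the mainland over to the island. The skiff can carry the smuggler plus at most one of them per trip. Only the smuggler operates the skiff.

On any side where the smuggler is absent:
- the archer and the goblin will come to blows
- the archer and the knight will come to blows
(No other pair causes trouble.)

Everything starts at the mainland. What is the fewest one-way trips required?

Counting alone: the smuggler can take at most 1 across per trip to the island, so moving all 4 needs at least 4 loaded trips out, with a return between consecutive ones — at least 7 crossings.
The safety rule pushes this higher. Following every safe sequence of crossings, the most of the 4 that can be at the island as the skiff arrives there on crossing 7 is 3 — never all 4.
So no plan with fewer than 9 crossings exists, and this one achieves 9:
1. Smuggler goes to the island with the archer.  [the mainland: the bard, the goblin, the knight | the island: the archer]
2. Smuggler goes back to the mainland alone.  [the mainland: the bard, the goblin, the knight | the island: the archer]
3. Smuggler goes to the island with the knight.  [the mainland: the bard, the goblin | the island: the archer, the knight]
4. Smuggler goes back to the mainland with the archer.  [the mainland: the archer, the bard, the goblin | the island: the knight]
5. Smuggler goes to the island with the goblin.  [the mainland: the archer, the bard | the island: the goblin, the knight]
6. Smuggler goes back to the mainland alone.  [the mainland: the archer, the bard | the island: the goblin, the knight]
7. Smuggler goes to the island with the bard.  [the mainland: the archer | the island: the bard, the goblin, the knight]
8. Smuggler goes back to the mainland alone.  [the mainland: the archer | the island: the bard, the goblin, the knight]
9. Smuggler goes to the island with the archer.  [the mainland: — | the island: the archer, the bard, the goblin, the knight]

9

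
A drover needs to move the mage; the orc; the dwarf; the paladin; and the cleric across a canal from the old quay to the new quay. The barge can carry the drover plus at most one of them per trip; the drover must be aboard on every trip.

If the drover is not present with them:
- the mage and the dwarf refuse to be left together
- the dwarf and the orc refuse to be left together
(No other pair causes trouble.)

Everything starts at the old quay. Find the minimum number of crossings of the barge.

11

Counting alone: the drover can take at most 1 across per trip to the new quay, so moving all 5 needs at least 5 loaded trips out, with a return between consecutive ones — at least 9 crossings.
The safety rule pushes this higher. Following every safe sequence of crossings, the most of the 5 that can be at the new quay as the barge arrives there on crossing 9 is 4 — never all 5.
So no plan with fewer than 11 crossings exists, and this one achieves 11:
1. Drover goes to the new quay with the dwarf.  [the old quay: the cleric, the mage, the orc, the paladin | the new quay: the dwarf]
2. Drover goes back to the old quay alone.  [the old quay: the cleric, the mage, the orc, the paladin | the new quay: the dwarf]
3. Drover goes to the new quay with the mage.  [the old quay: the cleric, the orc, the paladin | the new quay: the dwarf, the mage]
4. Drover goes back to the old quay with the dwarf.  [the old quay: the cleric, the dwarf, the orc, the paladin | the new quay: the mage]
5. Drover goes to the new quay with the orc.  [the old quay: the cleric, the dwarf, the paladin | the new quay: the mage, the orc]
6. Drover goes back to the old quay alone.  [the old quay: the cleric, the dwarf, the paladin | the new quay: the mage, the orc]
7. Drover goes to the new quay with the paladin.  [the old quay: the cleric, the dwarf | the new quay: the mage, the orc, the paladin]
8. Drover goes back to the old quay alone.  [the old quay: the cleric, the dwarf | the new quay: the mage, the orc, the paladin]
9. Drover goes to the new quay with the cleric.  [the old quay: the dwarf | the new quay: the cleric, the mage, the orc, the paladin]
10. Drover goes back to the old quay alone.  [the old quay: the dwarf | the new quay: the cleric, the mage, the orc, the paladin]
11. Drover goes to the new quay with the dwarf.  [the old quay: — | the new quay: the cleric, the dwarf, the mage, the orc, the paladin]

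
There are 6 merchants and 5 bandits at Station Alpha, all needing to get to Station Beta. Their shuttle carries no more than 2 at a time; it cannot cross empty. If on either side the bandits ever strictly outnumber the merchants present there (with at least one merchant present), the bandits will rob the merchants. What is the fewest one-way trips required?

19

Counting alone: each trip to Station Beta takes at most 2 across and each return brings at least 1 back, so after t trips out (and t−1 returns) at most 2t − (t−1) of the 11 are across; that first reaches 11 at t = 10, so at least 19 crossings are needed.
The plan below uses exactly 19 crossings, so it is optimal:
1. 2 bandits → Station Beta.  (Station Alpha: 6M 3B; Station Beta: 0M 2B)
2. 1 bandit ← Station Alpha.  (Station Alpha: 6M 4B; Station Beta: 0M 1B)
3. 2 bandits → Station Beta.  (Station Alpha: 6M 2B; Station Beta: 0M 3B)
4. 1 bandit ← Station Alpha.  (Station Alpha: 6M 3B; Station Beta: 0M 2B)
5. 2 merchants → Station Beta.  (Station Alpha: 4M 3B; Station Beta: 2M 2B)
6. 1 bandit ← Station Alpha.  (Station Alpha: 4M 4B; Station Beta: 2M 1B)
7. 1 merchant and 1 bandit → Station Beta.  (Station Alpha: 3M 3B; Station Beta: 3M 2B)
8. 1 merchant ← Station Alpha.  (Station Alpha: 4M 3B; Station Beta: 2M 2B)
9. 1 merchant and 1 bandit → Station Beta.  (Station Alpha: 3M 2B; Station Beta: 3M 3B)
10. 1 bandit ← Station Alpha.  (Station Alpha: 3M 3B; Station Beta: 3M 2B)
11. 1 merchant and 1 bandit → Station Beta.  (Station Alpha: 2M 2B; Station Beta: 4M 3B)
12. 1 merchant ← Station Alpha.  (Station Alpha: 3M 2B; Station Beta: 3M 3B)
13. 1 merchant and 1 bandit → Station Beta.  (Station Alpha: 2M 1B; Station Beta: 4M 4B)
14. 1 bandit ← Station Alpha.  (Station Alpha: 2M 2B; Station Beta: 4M 3B)
15. 1 merchant and 1 bandit → Station Beta.  (Station Alpha: 1M 1B; Station Beta: 5M 4B)
16. 1 merchant ← Station Alpha.  (Station Alpha: 2M 1B; Station Beta: 4M 4B)
17. 1 merchant and 1 bandit → Station Beta.  (Station Alpha: 1M 0B; Station Beta: 5M 5B)
18. 1 bandit ← Station Alpha.  (Station Alpha: 1M 1B; Station Beta: 5M 4B)
19. 1 merchant and 1 bandit → Station Beta.  (Station Alpha: 0M 0B; Station Beta: 6M 5B)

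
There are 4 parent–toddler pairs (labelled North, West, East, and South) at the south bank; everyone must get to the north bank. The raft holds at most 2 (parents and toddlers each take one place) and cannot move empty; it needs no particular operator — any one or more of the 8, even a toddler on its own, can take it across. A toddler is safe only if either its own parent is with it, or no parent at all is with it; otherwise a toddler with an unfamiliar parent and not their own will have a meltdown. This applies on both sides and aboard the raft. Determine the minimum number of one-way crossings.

Following every safe sequence of crossings from the start, the most of the 8 that can be at the north bank as the raft arrives there on crossings 1, 3, 5 is 2, 3, 4 respectively; the best ever achieved is 4 of 8.
From crossing 7 on, no configuration arises that was not already reachable earlier: only 44 distinct safe configurations (who is on which side, and where the raft is) can ever be reached, none of them has everyone across, and every continuation just revisits them. So no valid plan exists.

impossible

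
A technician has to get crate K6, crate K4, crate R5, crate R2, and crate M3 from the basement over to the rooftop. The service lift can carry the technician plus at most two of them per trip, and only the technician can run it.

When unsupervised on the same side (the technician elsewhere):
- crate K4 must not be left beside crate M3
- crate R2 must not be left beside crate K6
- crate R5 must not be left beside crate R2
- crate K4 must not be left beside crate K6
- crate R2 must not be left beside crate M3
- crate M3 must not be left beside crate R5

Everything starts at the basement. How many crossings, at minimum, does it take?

impossible

Whatever the first load, the items left behind include a forbidden pair without the technician. No opening move is safe, so no plan exists.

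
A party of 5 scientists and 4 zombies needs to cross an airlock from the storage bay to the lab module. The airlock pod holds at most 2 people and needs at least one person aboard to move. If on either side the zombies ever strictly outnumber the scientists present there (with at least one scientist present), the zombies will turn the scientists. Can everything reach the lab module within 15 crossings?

Yes

Yes — this plan uses 15 crossings (≤ 15):
1. 2 zombies → the lab module.  (the storage bay: 5S 2Z; the lab module: 0S 2Z)
2. 1 zombie ← the storage bay.  (the storage bay: 5S 3Z; the lab module: 0S 1Z)
3. 2 zombies → the lab module.  (the storage bay: 5S 1Z; the lab module: 0S 3Z)
4. 1 zombie ← the storage bay.  (the storage bay: 5S 2Z; the lab module: 0S 2Z)
5. 2 scientists → the lab module.  (the storage bay: 3S 2Z; the lab module: 2S 2Z)
6. 1 zombie ← the storage bay.  (the storage bay: 3S 3Z; the lab module: 2S 1Z)
7. 1 scientist and 1 zombie → the lab module.  (the storage bay: 2S 2Z; the lab module: 3S 2Z)
8. 1 scientist ← the storage bay.  (the storage bay: 3S 2Z; the lab module: 2S 2Z)
9. 1 scientist and 1 zombie → the lab module.  (the storage bay: 2S 1Z; the lab module: 3S 3Z)
10. 1 zombie ← the storage bay.  (the storage bay: 2S 2Z; the lab module: 3S 2Z)
11. 1 scientist and 1 zombie → the lab module.  (the storage bay: 1S 1Z; the lab module: 4S 3Z)
12. 1 scientist ← the storage bay.  (the storage bay: 2S 1Z; the lab module: 3S 3Z)
13. 1 scientist and 1 zombie → the lab module.  (the storage bay: 1S 0Z; the lab module: 4S 4Z)
14. 1 zombie ← the storage bay.  (the storage bay: 1S 1Z; the lab module: 4S 3Z)
15. 1 scientist and 1 zombie → the lab module.  (the storage bay: 0S 0Z; the lab module: 5S 4Z)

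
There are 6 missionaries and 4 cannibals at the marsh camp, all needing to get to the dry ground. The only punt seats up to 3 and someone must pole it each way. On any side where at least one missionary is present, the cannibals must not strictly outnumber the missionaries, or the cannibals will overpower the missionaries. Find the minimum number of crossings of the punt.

Counting alone: each trip to the dry ground takes at most 3 across and each return brings at least 1 back, so after t trips out (and t−1 returns) at most 3t − (t−1) of the 10 are across; that first reaches 10 at t = 5, so at least 9 crossings are needed.
The plan below uses exactly 9 crossings, so it is optimal:
1. 2 cannibals → the dry ground.  (the marsh camp: 6M 2C; the dry ground: 0M 2C)
2. 1 cannibal ← the marsh camp.  (the marsh camp: 6M 3C; the dry ground: 0M 1C)
3. 3 cannibals → the dry ground.  (the marsh camp: 6M 0C; the dry ground: 0M 4C)
4. 1 cannibal ← the marsh camp.  (the marsh camp: 6M 1C; the dry ground: 0M 3C)
5. 3 missionaries → the dry ground.  (the marsh camp: 3M 1C; the dry ground: 3M 3C)
6. 1 cannibal ← the marsh camp.  (the marsh camp: 3M 2C; the dry ground: 3M 2C)
7. 1 missionary and 2 cannibals → the dry ground.  (the marsh camp: 2M 0C; the dry ground: 4M 4C)
8. 1 cannibal ← the marsh camp.  (the marsh camp: 2M 1C; the dry ground: 4M 3C)
9. 2 missionaries and 1 cannibal → the dry ground.  (the marsh camp: 0M 0C; the dry ground: 6M 4C)

9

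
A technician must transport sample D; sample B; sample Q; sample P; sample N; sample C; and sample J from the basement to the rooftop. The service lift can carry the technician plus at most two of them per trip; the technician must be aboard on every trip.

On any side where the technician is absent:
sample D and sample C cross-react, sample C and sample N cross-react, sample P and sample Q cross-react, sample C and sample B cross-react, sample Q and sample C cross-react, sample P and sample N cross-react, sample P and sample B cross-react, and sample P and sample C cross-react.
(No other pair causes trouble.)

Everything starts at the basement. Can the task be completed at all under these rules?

Following every safe sequence of crossings from the start, the most of the 7 that can be at the rooftop as the service lift arrives there on crossings 1, 3, 5, 7 is 2, 3, 4, 5 respectively; the best ever achieved is 5 of 7.
From crossing 9 on, no configuration arises that was not already reachable earlier: only 38 distinct safe configurations (who is on which side, and where the service lift is) can ever be reached, none of them has everyone across, and every continuation just revisits them. So no valid plan exists.

No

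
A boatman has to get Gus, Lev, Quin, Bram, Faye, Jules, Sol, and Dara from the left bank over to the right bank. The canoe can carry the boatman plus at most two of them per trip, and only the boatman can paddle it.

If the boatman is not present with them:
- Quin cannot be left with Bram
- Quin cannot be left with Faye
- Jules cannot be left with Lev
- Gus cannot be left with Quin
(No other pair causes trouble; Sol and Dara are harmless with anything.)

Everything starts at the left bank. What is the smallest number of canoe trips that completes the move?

Counting alone: the boatman can take at most 2 across per trip to the right bank, so moving all 8 needs at least 4 loaded trips out, with a return between consecutive ones — at least 7 crossings.
The safety rule pushes this higher. Following every safe sequence of crossings, the most of the 8 that can be at the right bank as the canoe arrives there on crossing 7 is 7 — never all 8.
So no plan with fewer than 9 crossings exists, and this one achieves 9:
1. Boatman goes to the right bank with Lev and Quin.
2. Boatman goes back to the left bank alone.
3. Boatman goes to the right bank with Gus.
4. Boatman goes back to the left bank with Quin.
5. Boatman goes to the right bank with Bram and Faye.
6. Boatman goes back to the left bank alone.
7. Boatman goes to the right bank with Dara and Sol.
8. Boatman goes back to the left bank alone.
9. Boatman goes to the right bank with Jules and Quin.

9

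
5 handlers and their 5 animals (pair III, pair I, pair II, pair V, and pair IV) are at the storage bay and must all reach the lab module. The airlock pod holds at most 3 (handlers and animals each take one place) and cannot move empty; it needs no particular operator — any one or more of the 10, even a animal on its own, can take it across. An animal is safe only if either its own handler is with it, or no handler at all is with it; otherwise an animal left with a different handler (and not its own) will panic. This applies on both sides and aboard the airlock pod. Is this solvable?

Yes

1. animal III and handler III cross → the lab module.
2. handler III crosses ← the storage bay.
3. animal I, animal II, and animal V cross → the lab module.
4. animal III crosses ← the storage bay.
5. handler I, handler II, and handler V cross → the lab module.
6. animal I and handler I cross ← the storage bay.
7. handler I, handler III, and handler IV cross → the lab module.
8. animal II crosses ← the storage bay.
9. animal I and animal III cross → the lab module.
10. animal III crosses ← the storage bay.
11. animal II, animal III, and animal IV cross → the lab module.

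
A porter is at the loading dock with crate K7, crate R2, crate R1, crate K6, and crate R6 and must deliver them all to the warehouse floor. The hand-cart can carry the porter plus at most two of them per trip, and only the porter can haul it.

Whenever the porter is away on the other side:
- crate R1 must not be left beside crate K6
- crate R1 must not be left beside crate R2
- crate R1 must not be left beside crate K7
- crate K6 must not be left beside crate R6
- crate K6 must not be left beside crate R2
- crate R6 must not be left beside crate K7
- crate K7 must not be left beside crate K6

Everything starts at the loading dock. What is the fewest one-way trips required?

impossible

Whatever the first load, the items left behind include a forbidden pair without the porter. No opening move is safe, so no plan exists.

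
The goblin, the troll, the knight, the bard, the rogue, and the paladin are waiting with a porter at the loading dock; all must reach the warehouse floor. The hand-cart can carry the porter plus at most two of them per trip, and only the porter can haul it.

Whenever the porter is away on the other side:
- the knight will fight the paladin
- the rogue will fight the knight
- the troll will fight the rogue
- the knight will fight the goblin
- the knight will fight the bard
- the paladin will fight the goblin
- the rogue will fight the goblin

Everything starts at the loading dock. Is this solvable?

Whatever the first load, the items left behind include a forbidden pair without the porter. No opening move is safe, so no plan exists.

No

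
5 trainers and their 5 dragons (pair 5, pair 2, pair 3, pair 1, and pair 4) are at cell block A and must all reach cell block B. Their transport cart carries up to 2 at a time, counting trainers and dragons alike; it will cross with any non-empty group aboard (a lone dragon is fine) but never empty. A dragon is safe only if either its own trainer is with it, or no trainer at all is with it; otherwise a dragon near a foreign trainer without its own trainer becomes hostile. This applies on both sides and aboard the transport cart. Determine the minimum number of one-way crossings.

Following every safe sequence of crossings from the start, the most of the 10 that can be at cell block B as the transport cart arrives there on crossings 1, 3, 5, 7 is 2, 3, 4, 5 respectively; the best ever achieved is 5 of 10.
From crossing 9 on, no configuration arises that was not already reachable earlier: only 82 distinct safe configurations (who is on which side, and where the transport cart is) can ever be reached, none of them has everyone across, and every continuation just revisits them. So no valid plan exists.

impossible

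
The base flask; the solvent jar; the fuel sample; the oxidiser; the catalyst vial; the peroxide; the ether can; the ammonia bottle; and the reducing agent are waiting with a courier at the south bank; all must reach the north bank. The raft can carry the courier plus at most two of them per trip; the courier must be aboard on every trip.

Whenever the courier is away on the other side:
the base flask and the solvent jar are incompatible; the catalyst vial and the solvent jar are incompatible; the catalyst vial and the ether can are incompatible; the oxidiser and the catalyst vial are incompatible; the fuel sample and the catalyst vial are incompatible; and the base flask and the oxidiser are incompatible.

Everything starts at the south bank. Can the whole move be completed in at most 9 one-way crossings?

Counting alone: the courier can take at most 2 across per trip to the north bank, so moving all 9 needs at least 5 loaded trips out, with a return between consecutive ones — at least 9 crossings.
The safety rule pushes this higher. Following every safe sequence of crossings, the most of the 9 that can be at the north bank as the raft arrives there on crossing 9 is 8 — never all 9.
So the move cannot be finished within 9 crossings. (The shortest complete plan takes 11:)
1. Courier goes to the north bank with the base flask and the catalyst vial.
2. Courier goes back to the south bank alone.
3. Courier goes to the north bank with the peroxide.
4. Courier goes back to the south bank alone.
5. Courier goes to the north bank with the fuel sample and the solvent jar.
6. Courier goes back to the south bank with the base flask and the catalyst vial.
7. Courier goes to the north bank with the ether can and the oxidiser.
8. Courier goes back to the south bank alone.
9. Courier goes to the north bank with the ammonia bottle and the reducing agent.
10. Courier goes back to the south bank alone.
11. Courier goes to the north bank with the base flask and the catalyst vial.

No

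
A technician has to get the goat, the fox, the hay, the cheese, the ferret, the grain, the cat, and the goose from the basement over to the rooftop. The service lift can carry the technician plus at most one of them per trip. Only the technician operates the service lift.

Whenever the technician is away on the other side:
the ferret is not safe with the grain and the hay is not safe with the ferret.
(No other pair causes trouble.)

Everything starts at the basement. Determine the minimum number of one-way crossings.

Counting alone: the technician can take at most 1 across per trip to the rooftop, so moving all 8 needs at least 8 loaded trips out, with a return between consecutive ones — at least 15 crossings.
The safety rule pushes this higher. Following every safe sequence of crossings, the most of the 8 that can be at the rooftop as the service lift arrives there on crossing 15 is 7 — never all 8.
So no plan with fewer than 17 crossings exists, and this one achieves 17:
1. Technician goes to the rooftop with the ferret.
2. Technician goes back to the basement alone.
3. Technician goes to the rooftop with the goat.
4. Technician goes back to the basement alone.
5. Technician goes to the rooftop with the fox.
6. Technician goes back to the basement alone.
7. Technician goes to the rooftop with the hay.
8. Technician goes back to the basement with the ferret.
9. Technician goes to the rooftop with the grain.
10. Technician goes back to the basement alone.
11. Technician goes to the rooftop with the cheese.
12. Technician goes back to the basement alone.
13. Technician goes to the rooftop with the cat.
14. Technician goes back to the basement alone.
15. Technician goes to the rooftop with the goose.
16. Technician goes back to the basement alone.
17. Technician goes to the rooftop with the ferret.

17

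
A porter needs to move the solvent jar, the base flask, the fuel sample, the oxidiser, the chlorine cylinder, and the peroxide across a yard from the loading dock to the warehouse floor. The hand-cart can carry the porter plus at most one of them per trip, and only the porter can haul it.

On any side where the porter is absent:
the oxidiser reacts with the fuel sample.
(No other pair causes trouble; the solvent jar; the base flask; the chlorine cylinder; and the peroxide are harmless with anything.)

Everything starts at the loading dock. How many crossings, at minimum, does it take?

Counting alone: the porter can take at most 1 across per trip to the warehouse floor, so moving all 6 needs at least 6 loaded trips out, with a return between consecutive ones — at least 11 crossings.
The plan below uses exactly 11 crossings, so it is optimal:
1. Porter goes to the warehouse floor with the fuel sample.
2. Porter goes back to the loading dock alone.
3. Porter goes to the warehouse floor with the solvent jar.
4. Porter goes back to the loading dock alone.
5. Porter goes to the warehouse floor with the base flask.
6. Porter goes back to the loading dock alone.
7. Porter goes to the warehouse floor with the chlorine cylinder.
8. Porter goes back to the loading dock alone.
9. Porter goes to the warehouse floor with the peroxide.
10. Porter goes back to the loading dock alone.
11. Porter goes to the warehouse floor with the oxidiser.

11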